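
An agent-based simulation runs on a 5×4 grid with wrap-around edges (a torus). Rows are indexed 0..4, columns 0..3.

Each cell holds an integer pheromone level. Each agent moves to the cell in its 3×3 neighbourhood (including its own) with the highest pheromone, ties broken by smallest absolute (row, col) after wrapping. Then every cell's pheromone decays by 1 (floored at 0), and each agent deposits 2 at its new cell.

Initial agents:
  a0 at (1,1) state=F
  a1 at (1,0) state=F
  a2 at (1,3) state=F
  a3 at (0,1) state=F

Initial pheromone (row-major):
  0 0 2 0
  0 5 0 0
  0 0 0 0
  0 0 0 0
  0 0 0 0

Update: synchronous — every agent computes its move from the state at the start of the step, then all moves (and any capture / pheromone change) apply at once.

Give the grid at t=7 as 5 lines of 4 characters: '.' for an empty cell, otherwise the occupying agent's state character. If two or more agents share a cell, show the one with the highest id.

t=1: a0@(1,1) a1@(1,1) a2@(0,2) a3@(1,1) | pheromone: 0 0 3 0 / 0 10 0 0 / 0 0 0 0 / 0 0 0 0 / 0 0 0 0
t=2: a0@(1,1) a1@(1,1) a2@(1,1) a3@(1,1) | pheromone: 0 0 2 0 / 0 17 0 0 / 0 0 0 0 / 0 0 0 0 / 0 0 0 0
t=3: a0@(1,1) a1@(1,1) a2@(1,1) a3@(1,1) | pheromone: 0 0 1 0 / 0 24 0 0 / 0 0 0 0 / 0 0 0 0 / 0 0 0 0
t=4: a0@(1,1) a1@(1,1) a2@(1,1) a3@(1,1) | pheromone: 0 0 0 0 / 0 31 0 0 / 0 0 0 0 / 0 0 0 0 / 0 0 0 0
t=5: a0@(1,1) a1@(1,1) a2@(1,1) a3@(1,1) | pheromone: 0 0 0 0 / 0 38 0 0 / 0 0 0 0 / 0 0 0 0 / 0 0 0 0
t=6: a0@(1,1) a1@(1,1) a2@(1,1) a3@(1,1) | pheromone: 0 0 0 0 / 0 45 0 0 / 0 0 0 0 / 0 0 0 0 / 0 0 0 0
t=7: a0@(1,1) a1@(1,1) a2@(1,1) a3@(1,1) | pheromone: 0 0 0 0 / 0 52 0 0 / 0 0 0 0 / 0 0 0 0 / 0 0 0 0

....
.F..
....
....
....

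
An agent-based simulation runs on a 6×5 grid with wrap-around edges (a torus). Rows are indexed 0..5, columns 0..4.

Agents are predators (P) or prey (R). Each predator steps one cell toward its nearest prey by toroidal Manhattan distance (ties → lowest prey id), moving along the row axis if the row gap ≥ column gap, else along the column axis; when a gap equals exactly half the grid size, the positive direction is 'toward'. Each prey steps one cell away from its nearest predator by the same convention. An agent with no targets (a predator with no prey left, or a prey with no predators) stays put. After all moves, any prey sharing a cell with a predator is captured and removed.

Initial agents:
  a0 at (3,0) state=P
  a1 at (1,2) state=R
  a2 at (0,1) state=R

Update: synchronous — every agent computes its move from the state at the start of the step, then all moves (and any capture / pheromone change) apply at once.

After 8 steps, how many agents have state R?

2

t=1: a0@(2,0):P a1@(0,2):R a2@(5,1):R
t=2: a0@(1,0):P a1@(5,2):R a2@(4,1):R
t=3: a0@(0,0):P a1@(4,2):R a2@(3,1):R
t=4: a0@(5,0):P a1@(3,2):R a2@(2,1):R
t=5: a0@(4,0):P a1@(2,2):R a2@(1,1):R
t=6: a0@(3,0):P a1@(1,2):R a2@(0,1):R
t=7: a0@(2,0):P a1@(0,2):R a2@(5,1):R
t=8: a0@(1,0):P a1@(5,2):R a2@(4,1):R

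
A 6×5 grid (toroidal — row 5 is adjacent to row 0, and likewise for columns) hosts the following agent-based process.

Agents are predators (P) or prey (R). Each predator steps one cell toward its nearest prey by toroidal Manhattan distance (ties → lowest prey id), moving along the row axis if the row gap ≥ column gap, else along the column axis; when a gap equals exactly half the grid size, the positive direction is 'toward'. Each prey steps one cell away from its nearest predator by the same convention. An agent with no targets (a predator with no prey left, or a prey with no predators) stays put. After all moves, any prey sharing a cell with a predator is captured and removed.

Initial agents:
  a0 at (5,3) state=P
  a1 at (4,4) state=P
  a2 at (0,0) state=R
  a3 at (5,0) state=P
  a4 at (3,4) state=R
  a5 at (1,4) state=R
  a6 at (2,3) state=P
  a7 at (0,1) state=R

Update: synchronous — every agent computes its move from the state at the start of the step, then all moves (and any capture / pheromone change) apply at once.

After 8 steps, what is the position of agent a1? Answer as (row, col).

(2, 0)

t=1: a0@(5,4):P a1@(3,4):P a2@(1,0):R a3@(0,0):P a4@(2,4):R a5@(0,4):R a6@(3,3):P a7@(1,1):R
t=2: a0@(0,4):P a1@(2,4):P a2@(2,0):R a3@(1,0):P a4@(1,4):R a5@(1,4):R a6@(2,3):P a7@(2,1):R
t=3: a0@(1,4):P a1@(2,0):P a2@(2,1):R a3@(2,0):P a6@(2,4):P a7@(2,2):R
t=4: a0@(1,0):P a1@(2,1):P a2@(2,2):R a3@(2,1):P a6@(2,0):P a7@(2,3):R
t=5: a0@(1,1):P a1@(2,2):P a2@(2,3):R a3@(2,2):P a6@(2,1):P a7@(2,4):R
t=6: a0@(1,2):P a1@(2,3):P a2@(2,4):R a3@(2,3):P a6@(2,2):P a7@(2,0):R
t=7: a0@(1,3):P a1@(2,4):P a2@(2,0):R a3@(2,4):P a6@(2,3):P a7@(2,1):R
t=8: a0@(1,4):P a1@(2,0):P a2@(2,1):R a3@(2,0):P a6@(2,4):P a7@(2,2):R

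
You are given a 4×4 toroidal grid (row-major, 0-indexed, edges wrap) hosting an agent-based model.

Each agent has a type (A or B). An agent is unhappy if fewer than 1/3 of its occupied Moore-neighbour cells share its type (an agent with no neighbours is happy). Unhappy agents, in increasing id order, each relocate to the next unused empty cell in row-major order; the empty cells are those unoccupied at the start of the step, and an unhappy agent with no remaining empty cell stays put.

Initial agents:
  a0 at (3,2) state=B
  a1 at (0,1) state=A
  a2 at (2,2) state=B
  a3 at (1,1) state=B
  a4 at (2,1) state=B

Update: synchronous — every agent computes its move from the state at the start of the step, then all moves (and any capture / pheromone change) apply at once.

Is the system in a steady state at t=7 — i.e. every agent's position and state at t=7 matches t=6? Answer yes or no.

t=1: a0@(3,2):B a1@(0,0):A a2@(2,2):B a3@(1,1):B a4@(2,1):B
t=2: a0@(3,2):B a1@(0,1):A a2@(2,2):B a3@(1,1):B a4@(2,1):B
t=3: a0@(3,2):B a1@(0,0):A a2@(2,2):B a3@(1,1):B a4@(2,1):B
t=4: a0@(3,2):B a1@(0,1):A a2@(2,2):B a3@(1,1):B a4@(2,1):B
t=5: a0@(3,2):B a1@(0,0):A a2@(2,2):B a3@(1,1):B a4@(2,1):B
t=6: a0@(3,2):B a1@(0,1):A a2@(2,2):B a3@(1,1):B a4@(2,1):B
t=7: a0@(3,2):B a1@(0,0):A a2@(2,2):B a3@(1,1):B a4@(2,1):B

no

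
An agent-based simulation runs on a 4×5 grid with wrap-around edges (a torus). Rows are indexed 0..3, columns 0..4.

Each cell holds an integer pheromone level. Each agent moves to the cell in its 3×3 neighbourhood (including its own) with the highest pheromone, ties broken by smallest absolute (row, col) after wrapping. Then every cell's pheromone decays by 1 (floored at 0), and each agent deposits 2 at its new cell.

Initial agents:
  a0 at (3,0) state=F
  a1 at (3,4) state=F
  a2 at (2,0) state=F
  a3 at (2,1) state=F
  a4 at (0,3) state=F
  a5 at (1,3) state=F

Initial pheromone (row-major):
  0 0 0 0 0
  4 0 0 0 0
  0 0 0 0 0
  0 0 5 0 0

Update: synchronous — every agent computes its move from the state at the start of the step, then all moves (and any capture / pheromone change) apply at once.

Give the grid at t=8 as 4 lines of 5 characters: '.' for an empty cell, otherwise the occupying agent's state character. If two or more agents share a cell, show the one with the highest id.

t=1: a0@(0,0) a1@(0,0) a2@(1,0) a3@(3,2) a4@(3,2) a5@(0,2) | pheromone: 4 0 2 0 0 / 5 0 0 0 0 / 0 0 0 0 0 / 0 0 8 0 0
t=2: a0@(1,0) a1@(1,0) a2@(1,0) a3@(3,2) a4@(3,2) a5@(3,2) | pheromone: 3 0 1 0 0 / 10 0 0 0 0 / 0 0 0 0 0 / 0 0 13 0 0
t=3: a0@(1,0) a1@(1,0) a2@(1,0) a3@(3,2) a4@(3,2) a5@(3,2) | pheromone: 2 0 0 0 0 / 15 0 0 0 0 / 0 0 0 0 0 / 0 0 18 0 0
t=4: a0@(1,0) a1@(1,0) a2@(1,0) a3@(3,2) a4@(3,2) a5@(3,2) | pheromone: 1 0 0 0 0 / 20 0 0 0 0 / 0 0 0 0 0 / 0 0 23 0 0
t=5: a0@(1,0) a1@(1,0) a2@(1,0) a3@(3,2) a4@(3,2) a5@(3,2) | pheromone: 0 0 0 0 0 / 25 0 0 0 0 / 0 0 0 0 0 / 0 0 28 0 0
t=6: a0@(1,0) a1@(1,0) a2@(1,0) a3@(3,2) a4@(3,2) a5@(3,2) | pheromone: 0 0 0 0 0 / 30 0 0 0 0 / 0 0 0 0 0 / 0 0 33 0 0
t=7: a0@(1,0) a1@(1,0) a2@(1,0) a3@(3,2) a4@(3,2) a5@(3,2) | pheromone: 0 0 0 0 0 / 35 0 0 0 0 / 0 0 0 0 0 / 0 0 38 0 0
t=8: a0@(1,0) a1@(1,0) a2@(1,0) a3@(3,2) a4@(3,2) a5@(3,2) | pheromone: 0 0 0 0 0 / 40 0 0 0 0 / 0 0 0 0 0 / 0 0 43 0 0

.....
F....
.....
..F..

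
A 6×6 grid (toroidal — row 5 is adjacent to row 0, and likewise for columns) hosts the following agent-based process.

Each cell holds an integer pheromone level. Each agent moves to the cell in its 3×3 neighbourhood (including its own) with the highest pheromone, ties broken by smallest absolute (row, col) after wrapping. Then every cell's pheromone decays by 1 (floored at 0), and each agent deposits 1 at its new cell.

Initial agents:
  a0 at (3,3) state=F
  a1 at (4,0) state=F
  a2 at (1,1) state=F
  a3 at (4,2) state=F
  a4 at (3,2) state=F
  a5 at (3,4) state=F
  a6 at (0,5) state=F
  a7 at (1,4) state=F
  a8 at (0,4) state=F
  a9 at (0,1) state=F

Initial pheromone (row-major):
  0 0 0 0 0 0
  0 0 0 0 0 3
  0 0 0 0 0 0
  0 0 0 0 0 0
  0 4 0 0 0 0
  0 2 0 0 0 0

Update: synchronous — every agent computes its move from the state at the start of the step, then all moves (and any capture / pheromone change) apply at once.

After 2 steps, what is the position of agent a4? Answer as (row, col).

t=1: a0@(2,2) a1@(4,1) a2@(0,0) a3@(4,1) a4@(4,1) a5@(2,3) a6@(1,5) a7@(1,5) a8@(1,5) a9@(5,1) | pheromone: 1 0 0 0 0 0 / 0 0 0 0 0 5 / 0 0 1 1 0 0 / 0 0 0 0 0 0 / 0 6 0 0 0 0 / 0 2 0 0 0 0
t=2: a0@(2,2) a1@(4,1) a2@(1,5) a3@(4,1) a4@(4,1) a5@(2,2) a6@(1,5) a7@(1,5) a8@(1,5) a9@(4,1) | pheromone: 0 0 0 0 0 0 / 0 0 0 0 0 8 / 0 0 2 0 0 0 / 0 0 0 0 0 0 / 0 9 0 0 0 0 / 0 1 0 0 0 0

(4, 1)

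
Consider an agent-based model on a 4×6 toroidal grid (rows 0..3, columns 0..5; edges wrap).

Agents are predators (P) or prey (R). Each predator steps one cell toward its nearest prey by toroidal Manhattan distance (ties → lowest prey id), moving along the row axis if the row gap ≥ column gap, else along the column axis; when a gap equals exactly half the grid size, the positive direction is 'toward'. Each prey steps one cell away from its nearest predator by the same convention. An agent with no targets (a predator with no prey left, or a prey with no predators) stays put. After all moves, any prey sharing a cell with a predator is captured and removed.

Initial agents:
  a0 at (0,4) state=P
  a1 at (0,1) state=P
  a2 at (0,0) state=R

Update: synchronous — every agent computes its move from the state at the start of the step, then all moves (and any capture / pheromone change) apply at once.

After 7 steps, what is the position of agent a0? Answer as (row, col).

(0, 5)

t=1: a0@(0,5):P a1@(0,0):P
t=2: (unchanged — steady state)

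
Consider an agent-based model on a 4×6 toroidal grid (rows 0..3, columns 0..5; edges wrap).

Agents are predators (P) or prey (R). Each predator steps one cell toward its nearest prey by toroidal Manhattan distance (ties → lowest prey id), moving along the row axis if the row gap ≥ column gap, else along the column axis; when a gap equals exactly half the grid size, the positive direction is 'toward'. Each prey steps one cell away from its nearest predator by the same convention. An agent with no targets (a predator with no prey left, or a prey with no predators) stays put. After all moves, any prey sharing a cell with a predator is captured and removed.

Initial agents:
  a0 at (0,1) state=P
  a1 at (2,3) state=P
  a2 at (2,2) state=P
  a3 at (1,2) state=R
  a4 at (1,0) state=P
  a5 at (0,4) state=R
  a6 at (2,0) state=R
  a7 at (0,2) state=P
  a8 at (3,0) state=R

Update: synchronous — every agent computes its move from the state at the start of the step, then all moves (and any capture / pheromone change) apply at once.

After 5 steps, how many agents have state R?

3

t=1: a0@(1,1):P a1@(1,3):P a2@(1,2):P a3@(0,2):R a4@(2,0):P a5@(0,5):R a6@(3,0):R a7@(1,2):P
t=2: a0@(0,1):P a1@(0,3):P a2@(0,2):P a3@(3,2):R a4@(3,0):P a5@(0,4):R a6@(0,0):R a7@(0,2):P
t=3: a0@(0,0):P a1@(0,4):P a2@(3,2):P a3@(2,2):R a4@(0,0):P a5@(0,5):R a6@(0,5):R a7@(3,2):P
t=4: a0@(0,5):P a1@(0,5):P a2@(2,2):P a3@(1,2):R a4@(0,5):P a5@(0,4):R a6@(0,4):R a7@(2,2):P
t=5: a0@(0,4):P a1@(0,4):P a2@(1,2):P a3@(0,2):R a4@(0,4):P a5@(0,3):R a6@(0,3):R a7@(1,2):P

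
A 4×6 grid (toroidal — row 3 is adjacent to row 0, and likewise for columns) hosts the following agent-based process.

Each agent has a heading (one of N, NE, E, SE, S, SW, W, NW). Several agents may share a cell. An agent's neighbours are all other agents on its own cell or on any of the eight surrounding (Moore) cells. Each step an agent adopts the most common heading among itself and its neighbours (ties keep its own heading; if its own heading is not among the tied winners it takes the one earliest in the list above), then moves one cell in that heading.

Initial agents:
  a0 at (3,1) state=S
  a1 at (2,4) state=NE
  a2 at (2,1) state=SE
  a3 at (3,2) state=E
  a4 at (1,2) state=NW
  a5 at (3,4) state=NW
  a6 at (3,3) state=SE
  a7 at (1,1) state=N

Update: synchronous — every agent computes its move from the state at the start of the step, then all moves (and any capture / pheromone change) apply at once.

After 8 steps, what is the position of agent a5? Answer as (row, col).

t=1: a0@(0,1):S a1@(1,5):NE a2@(3,2):SE a3@(0,3):SE a4@(0,1):NW a5@(2,3):NW a6@(0,4):SE a7@(0,1):N
t=2: a0@(1,1):S a1@(0,0):NE a2@(0,3):SE a3@(1,4):SE a4@(3,0):NW a5@(1,2):NW a6@(1,5):SE a7@(3,1):N
t=3: a0@(2,1):S a1@(3,1):NE a2@(1,4):SE a3@(2,5):SE a4@(2,5):NW a5@(0,1):NW a6@(2,0):SE a7@(2,1):N
t=4: a0@(3,1):S a1@(2,2):NE a2@(2,5):SE a3@(3,0):SE a4@(3,0):SE a5@(3,0):NW a6@(3,1):SE a7@(1,1):N
t=5: a0@(0,2):SE a1@(1,3):NE a2@(3,0):SE a3@(0,1):SE a4@(0,1):SE a5@(0,1):SE a6@(0,2):SE a7@(0,1):N
t=6: a0@(1,3):SE a1@(2,4):SE a2@(0,1):SE a3@(1,2):SE a4@(1,2):SE a5@(1,2):SE a6@(1,3):SE a7@(1,2):SE
t=7: a0@(2,4):SE a1@(3,5):SE a2@(1,2):SE a3@(2,3):SE a4@(2,3):SE a5@(2,3):SE a6@(2,4):SE a7@(2,3):SE
t=8: a0@(3,5):SE a1@(0,0):SE a2@(2,3):SE a3@(3,4):SE a4@(3,4):SE a5@(3,4):SE a6@(3,5):SE a7@(3,4):SE

(3, 4)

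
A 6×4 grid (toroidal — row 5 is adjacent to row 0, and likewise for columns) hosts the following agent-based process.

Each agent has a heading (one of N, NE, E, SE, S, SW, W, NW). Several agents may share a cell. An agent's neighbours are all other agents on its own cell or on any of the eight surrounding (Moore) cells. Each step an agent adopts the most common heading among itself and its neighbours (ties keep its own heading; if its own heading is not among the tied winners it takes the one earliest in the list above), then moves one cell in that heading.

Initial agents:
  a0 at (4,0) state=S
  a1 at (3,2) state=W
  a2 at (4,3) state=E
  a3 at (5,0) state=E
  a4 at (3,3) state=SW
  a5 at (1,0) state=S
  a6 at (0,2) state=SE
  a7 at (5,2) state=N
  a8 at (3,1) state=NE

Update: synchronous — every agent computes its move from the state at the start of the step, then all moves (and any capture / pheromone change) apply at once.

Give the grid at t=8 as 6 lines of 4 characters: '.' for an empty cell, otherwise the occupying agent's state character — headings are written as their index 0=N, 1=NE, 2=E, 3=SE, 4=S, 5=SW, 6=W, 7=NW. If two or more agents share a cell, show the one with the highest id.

....
....
....
2.2.
22.2
22..

t=1: a0@(4,1):E a1@(3,1):W a2@(4,0):E a3@(5,1):E a4@(4,2):SW a5@(2,0):S a6@(1,3):SE a7@(4,2):N a8@(2,2):NE
t=2: a0@(4,2):E a1@(3,2):E a2@(4,1):E a3@(5,2):E a4@(4,3):E a5@(3,0):S a6@(2,0):SE a7@(4,3):E a8@(1,3):NE
t=3: a0@(4,3):E a1@(3,3):E a2@(4,2):E a3@(5,3):E a4@(4,0):E a5@(3,1):E a6@(3,1):SE a7@(4,0):E a8@(0,0):NE
t=4: a0@(4,0):E a1@(3,0):E a2@(4,3):E a3@(5,0):E a4@(4,1):E a5@(3,2):E a6@(3,2):E a7@(4,1):E a8@(5,1):NE
t=5: a0@(4,1):E a1@(3,1):E a2@(4,0):E a3@(5,1):E a4@(4,2):E a5@(3,3):E a6@(3,3):E a7@(4,2):E a8@(5,2):E
t=6: a0@(4,2):E a1@(3,2):E a2@(4,1):E a3@(5,2):E a4@(4,3):E a5@(3,0):E a6@(3,0):E a7@(4,3):E a8@(5,3):E
t=7: a0@(4,3):E a1@(3,3):E a2@(4,2):E a3@(5,3):E a4@(4,0):E a5@(3,1):E a6@(3,1):E a7@(4,0):E a8@(5,0):E
t=8: a0@(4,0):E a1@(3,0):E a2@(4,3):E a3@(5,0):E a4@(4,1):E a5@(3,2):E a6@(3,2):E a7@(4,1):E a8@(5,1):E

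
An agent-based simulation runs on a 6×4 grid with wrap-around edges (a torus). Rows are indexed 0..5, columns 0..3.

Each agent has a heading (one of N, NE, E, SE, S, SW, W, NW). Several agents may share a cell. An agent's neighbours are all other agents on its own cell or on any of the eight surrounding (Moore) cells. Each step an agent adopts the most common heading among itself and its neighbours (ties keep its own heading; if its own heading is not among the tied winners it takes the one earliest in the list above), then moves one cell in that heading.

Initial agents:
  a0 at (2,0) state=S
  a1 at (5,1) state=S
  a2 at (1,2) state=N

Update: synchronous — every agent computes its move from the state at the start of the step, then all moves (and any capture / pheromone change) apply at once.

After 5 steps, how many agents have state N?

t=1: a0@(3,0):S a1@(0,1):S a2@(0,2):N
t=2: a0@(4,0):S a1@(1,1):S a2@(5,2):N
t=3: a0@(5,0):S a1@(2,1):S a2@(4,2):N
t=4: a0@(0,0):S a1@(3,1):S a2@(3,2):N
t=5: a0@(1,0):S a1@(4,1):S a2@(2,2):N

1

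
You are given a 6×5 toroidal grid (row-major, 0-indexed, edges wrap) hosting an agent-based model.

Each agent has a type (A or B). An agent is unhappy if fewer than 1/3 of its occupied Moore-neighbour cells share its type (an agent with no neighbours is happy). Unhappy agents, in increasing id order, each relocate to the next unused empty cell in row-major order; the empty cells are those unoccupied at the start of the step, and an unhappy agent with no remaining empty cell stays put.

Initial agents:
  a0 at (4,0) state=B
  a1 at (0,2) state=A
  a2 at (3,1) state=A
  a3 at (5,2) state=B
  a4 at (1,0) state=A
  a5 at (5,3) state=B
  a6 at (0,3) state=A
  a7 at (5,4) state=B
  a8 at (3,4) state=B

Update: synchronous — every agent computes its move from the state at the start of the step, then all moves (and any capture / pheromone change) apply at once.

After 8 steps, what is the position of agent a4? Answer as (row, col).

(1, 0)

t=1: a0@(4,0):B a1@(0,2):A a2@(0,0):A a3@(5,2):B a4@(1,0):A a5@(5,3):B a6@(0,1):A a7@(5,4):B a8@(3,4):B
t=2: (unchanged — steady state)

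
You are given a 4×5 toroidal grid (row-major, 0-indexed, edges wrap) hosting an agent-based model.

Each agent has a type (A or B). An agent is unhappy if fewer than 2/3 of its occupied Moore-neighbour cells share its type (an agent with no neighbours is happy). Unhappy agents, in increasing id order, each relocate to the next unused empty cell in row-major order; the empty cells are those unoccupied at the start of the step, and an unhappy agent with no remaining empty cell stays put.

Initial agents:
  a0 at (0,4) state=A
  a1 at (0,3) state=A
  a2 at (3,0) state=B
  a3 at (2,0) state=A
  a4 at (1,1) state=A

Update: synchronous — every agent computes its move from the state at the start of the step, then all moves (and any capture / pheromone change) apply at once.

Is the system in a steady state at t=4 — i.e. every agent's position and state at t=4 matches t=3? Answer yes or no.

no

t=1: a0@(0,0):A a1@(0,3):A a2@(0,1):B a3@(0,2):A a4@(1,1):A
t=2: a0@(0,4):A a1@(0,3):A a2@(1,0):B a3@(0,2):A a4@(1,1):A
t=3: a0@(0,0):A a1@(0,3):A a2@(0,1):B a3@(0,2):A a4@(1,2):A
t=4: a0@(0,4):A a1@(0,3):A a2@(1,0):B a3@(0,2):A a4@(1,2):A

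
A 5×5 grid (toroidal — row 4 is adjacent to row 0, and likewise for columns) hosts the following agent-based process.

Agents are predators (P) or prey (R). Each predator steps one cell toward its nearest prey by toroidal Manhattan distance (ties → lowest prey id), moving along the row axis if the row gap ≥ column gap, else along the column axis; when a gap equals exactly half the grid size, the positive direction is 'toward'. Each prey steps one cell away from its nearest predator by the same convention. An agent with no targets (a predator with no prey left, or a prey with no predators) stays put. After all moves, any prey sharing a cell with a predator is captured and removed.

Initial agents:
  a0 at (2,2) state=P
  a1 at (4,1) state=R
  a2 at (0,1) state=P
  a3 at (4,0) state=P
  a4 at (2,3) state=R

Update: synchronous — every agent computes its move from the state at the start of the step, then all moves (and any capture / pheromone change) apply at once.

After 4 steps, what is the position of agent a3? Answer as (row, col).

t=1: a0@(2,3):P a1@(3,1):R a2@(4,1):P a3@(4,1):P a4@(2,4):R
t=2: a0@(2,4):P a1@(2,1):R a2@(3,1):P a3@(3,1):P a4@(2,0):R
t=3: a0@(2,0):P a1@(1,1):R a2@(2,1):P a3@(2,1):P
t=4: a0@(1,0):P a1@(0,1):R a2@(1,1):P a3@(1,1):P

(1, 1)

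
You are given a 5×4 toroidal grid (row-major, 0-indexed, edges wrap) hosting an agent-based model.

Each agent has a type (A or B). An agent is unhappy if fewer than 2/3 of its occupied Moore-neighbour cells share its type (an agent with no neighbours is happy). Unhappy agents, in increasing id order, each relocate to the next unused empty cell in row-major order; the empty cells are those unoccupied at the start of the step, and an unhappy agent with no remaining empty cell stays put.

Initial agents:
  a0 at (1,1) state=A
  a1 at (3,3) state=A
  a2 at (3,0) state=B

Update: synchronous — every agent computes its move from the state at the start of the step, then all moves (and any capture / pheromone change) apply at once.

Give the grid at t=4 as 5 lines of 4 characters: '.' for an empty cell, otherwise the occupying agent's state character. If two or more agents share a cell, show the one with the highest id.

...A
AB..
....
....
....

t=1: a0@(1,1):A a1@(0,0):A a2@(0,1):B
t=2: a0@(0,2):A a1@(0,3):A a2@(1,0):B
t=3: a0@(0,2):A a1@(0,0):A a2@(0,1):B
t=4: a0@(0,3):A a1@(1,0):A a2@(1,1):B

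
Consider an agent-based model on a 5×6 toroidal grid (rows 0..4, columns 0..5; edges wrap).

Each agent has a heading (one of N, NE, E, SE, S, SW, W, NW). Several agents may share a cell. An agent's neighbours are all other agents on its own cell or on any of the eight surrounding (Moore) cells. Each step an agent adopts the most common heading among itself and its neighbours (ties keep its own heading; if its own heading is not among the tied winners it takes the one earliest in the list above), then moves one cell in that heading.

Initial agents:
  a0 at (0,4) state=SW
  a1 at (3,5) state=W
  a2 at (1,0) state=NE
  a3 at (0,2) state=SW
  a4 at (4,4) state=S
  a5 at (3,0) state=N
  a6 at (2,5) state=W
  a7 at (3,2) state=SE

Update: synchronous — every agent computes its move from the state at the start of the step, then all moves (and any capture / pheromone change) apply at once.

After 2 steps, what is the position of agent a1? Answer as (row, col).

(3, 3)

t=1: a0@(1,3):SW a1@(3,4):W a2@(0,1):NE a3@(1,1):SW a4@(0,4):S a5@(3,5):W a6@(2,4):W a7@(4,3):SE
t=2: a0@(2,2):SW a1@(3,3):W a2@(4,2):NE a3@(2,0):SW a4@(1,4):S a5@(3,4):W a6@(2,3):W a7@(0,4):SE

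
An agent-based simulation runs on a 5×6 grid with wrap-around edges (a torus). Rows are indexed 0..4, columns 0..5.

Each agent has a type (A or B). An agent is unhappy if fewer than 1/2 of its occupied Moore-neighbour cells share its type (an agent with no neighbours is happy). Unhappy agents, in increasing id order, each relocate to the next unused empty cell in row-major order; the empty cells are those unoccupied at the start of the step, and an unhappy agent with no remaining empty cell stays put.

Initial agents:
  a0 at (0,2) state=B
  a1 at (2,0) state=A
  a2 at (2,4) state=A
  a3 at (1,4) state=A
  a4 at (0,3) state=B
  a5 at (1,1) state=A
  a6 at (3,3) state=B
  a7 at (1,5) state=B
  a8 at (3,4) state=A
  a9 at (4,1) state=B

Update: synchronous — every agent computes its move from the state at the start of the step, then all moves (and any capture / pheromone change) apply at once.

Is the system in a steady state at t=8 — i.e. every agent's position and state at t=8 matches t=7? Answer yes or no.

yes

t=1: a0@(0,2):B a1@(2,0):A a2@(2,4):A a3@(0,0):A a4@(0,3):B a5@(1,1):A a6@(0,1):B a7@(0,4):B a8@(3,4):A a9@(4,1):B
t=2: a0@(0,2):B a1@(2,0):A a2@(2,4):A a3@(0,5):A a4@(0,3):B a5@(1,1):A a6@(0,1):B a7@(0,4):B a8@(3,4):A a9@(4,1):B
t=3: a0@(0,2):B a1@(2,0):A a2@(2,4):A a3@(0,0):A a4@(0,3):B a5@(1,0):A a6@(0,1):B a7@(0,4):B a8@(3,4):A a9@(4,1):B
t=4: a0@(0,2):B a1@(2,0):A a2@(2,4):A a3@(0,5):A a4@(0,3):B a5@(1,0):A a6@(0,1):B a7@(0,4):B a8@(3,4):A a9@(4,1):B
t=5: (unchanged — steady state)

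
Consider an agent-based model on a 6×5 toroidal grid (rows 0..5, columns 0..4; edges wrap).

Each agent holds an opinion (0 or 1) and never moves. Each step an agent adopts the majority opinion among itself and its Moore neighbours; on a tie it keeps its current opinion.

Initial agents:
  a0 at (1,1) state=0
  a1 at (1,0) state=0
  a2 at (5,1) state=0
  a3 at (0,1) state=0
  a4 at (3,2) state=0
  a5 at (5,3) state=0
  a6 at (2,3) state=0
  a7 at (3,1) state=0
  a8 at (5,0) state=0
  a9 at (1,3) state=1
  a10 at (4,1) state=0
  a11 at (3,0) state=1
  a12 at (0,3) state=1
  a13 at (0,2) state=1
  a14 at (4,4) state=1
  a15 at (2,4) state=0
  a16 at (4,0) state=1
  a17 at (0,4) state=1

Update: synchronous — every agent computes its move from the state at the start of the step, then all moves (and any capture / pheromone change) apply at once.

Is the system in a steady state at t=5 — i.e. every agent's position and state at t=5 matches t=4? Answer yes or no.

yes

t=1: a0@(1,1):0 a1@(1,0):0 a2@(5,1):0 a3@(0,1):0 a4@(3,2):0 a5@(5,3):1 a6@(2,3):0 a7@(3,1):0 a8@(5,0):0 a9@(1,3):1 a10@(4,1):0 a11@(3,0):1 a12@(0,3):1 a13@(0,2):0 a14@(4,4):1 a15@(2,4):0 a16@(4,0):0 a17@(0,4):1
t=2: a0@(1,1):0 a1@(1,0):0 a2@(5,1):0 a3@(0,1):0 a4@(3,2):0 a5@(5,3):1 a6@(2,3):0 a7@(3,1):0 a8@(5,0):0 a9@(1,3):1 a10@(4,1):0 a11@(3,0):0 a12@(0,3):1 a13@(0,2):0 a14@(4,4):1 a15@(2,4):0 a16@(4,0):0 a17@(0,4):1
t=3: a0@(1,1):0 a1@(1,0):0 a2@(5,1):0 a3@(0,1):0 a4@(3,2):0 a5@(5,3):1 a6@(2,3):0 a7@(3,1):0 a8@(5,0):0 a9@(1,3):1 a10@(4,1):0 a11@(3,0):0 a12@(0,3):1 a13@(0,2):0 a14@(4,4):0 a15@(2,4):0 a16@(4,0):0 a17@(0,4):1
t=4: (unchanged — steady state)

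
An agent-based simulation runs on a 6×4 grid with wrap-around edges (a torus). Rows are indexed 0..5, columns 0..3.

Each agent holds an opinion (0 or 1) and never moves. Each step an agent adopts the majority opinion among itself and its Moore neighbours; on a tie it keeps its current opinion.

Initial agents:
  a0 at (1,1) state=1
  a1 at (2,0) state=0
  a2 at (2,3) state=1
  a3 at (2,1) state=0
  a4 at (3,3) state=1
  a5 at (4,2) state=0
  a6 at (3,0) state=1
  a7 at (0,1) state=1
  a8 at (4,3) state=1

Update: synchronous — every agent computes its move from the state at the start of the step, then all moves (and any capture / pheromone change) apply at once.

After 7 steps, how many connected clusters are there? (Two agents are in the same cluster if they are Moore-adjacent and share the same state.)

t=1: a0@(1,1):1 a1@(2,0):1 a2@(2,3):1 a3@(2,1):0 a4@(3,3):1 a5@(4,2):1 a6@(3,0):1 a7@(0,1):1 a8@(4,3):1
t=2: a0@(1,1):1 a1@(2,0):1 a2@(2,3):1 a3@(2,1):1 a4@(3,3):1 a5@(4,2):1 a6@(3,0):1 a7@(0,1):1 a8@(4,3):1
t=3: (unchanged — steady state)

1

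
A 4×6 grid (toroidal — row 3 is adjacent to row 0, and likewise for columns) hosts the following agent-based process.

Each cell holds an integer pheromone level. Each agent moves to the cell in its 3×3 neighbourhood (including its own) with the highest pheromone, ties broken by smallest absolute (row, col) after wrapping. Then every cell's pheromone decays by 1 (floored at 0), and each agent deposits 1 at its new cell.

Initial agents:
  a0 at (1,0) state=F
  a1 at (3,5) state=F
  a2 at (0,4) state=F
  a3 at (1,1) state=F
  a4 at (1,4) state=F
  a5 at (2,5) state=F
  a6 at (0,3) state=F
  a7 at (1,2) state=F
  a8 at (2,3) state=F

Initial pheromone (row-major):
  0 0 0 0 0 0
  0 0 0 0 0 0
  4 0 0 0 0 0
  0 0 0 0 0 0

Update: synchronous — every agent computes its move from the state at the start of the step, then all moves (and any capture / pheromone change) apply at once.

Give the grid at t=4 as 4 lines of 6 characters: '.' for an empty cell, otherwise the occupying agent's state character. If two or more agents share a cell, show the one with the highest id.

t=1: a0@(2,0) a1@(2,0) a2@(0,3) a3@(2,0) a4@(0,3) a5@(2,0) a6@(0,2) a7@(0,1) a8@(1,2) | pheromone: 0 1 1 2 0 0 / 0 0 1 0 0 0 / 7 0 0 0 0 0 / 0 0 0 0 0 0
t=2: a0@(2,0) a1@(2,0) a2@(0,3) a3@(2,0) a4@(0,3) a5@(2,0) a6@(0,3) a7@(0,1) a8@(0,3) | pheromone: 0 1 0 5 0 0 / 0 0 0 0 0 0 / 10 0 0 0 0 0 / 0 0 0 0 0 0
t=3: a0@(2,0) a1@(2,0) a2@(0,3) a3@(2,0) a4@(0,3) a5@(2,0) a6@(0,3) a7@(0,1) a8@(0,3) | pheromone: 0 1 0 8 0 0 / 0 0 0 0 0 0 / 13 0 0 0 0 0 / 0 0 0 0 0 0
t=4: a0@(2,0) a1@(2,0) a2@(0,3) a3@(2,0) a4@(0,3) a5@(2,0) a6@(0,3) a7@(0,1) a8@(0,3) | pheromone: 0 1 0 11 0 0 / 0 0 0 0 0 0 / 16 0 0 0 0 0 / 0 0 0 0 0 0

.F.F..
......
F.....
......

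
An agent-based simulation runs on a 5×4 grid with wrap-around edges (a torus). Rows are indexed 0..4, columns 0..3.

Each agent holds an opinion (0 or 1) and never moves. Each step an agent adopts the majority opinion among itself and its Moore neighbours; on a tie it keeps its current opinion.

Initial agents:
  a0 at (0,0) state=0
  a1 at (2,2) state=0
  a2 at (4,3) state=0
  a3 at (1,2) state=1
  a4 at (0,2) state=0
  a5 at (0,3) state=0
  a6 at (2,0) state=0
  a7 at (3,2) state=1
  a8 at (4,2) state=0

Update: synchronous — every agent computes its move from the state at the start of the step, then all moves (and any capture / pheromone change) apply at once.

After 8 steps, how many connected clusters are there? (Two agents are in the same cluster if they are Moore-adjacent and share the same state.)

t=1: a0@(0,0):0 a1@(2,2):1 a2@(4,3):0 a3@(1,2):0 a4@(0,2):0 a5@(0,3):0 a6@(2,0):0 a7@(3,2):0 a8@(4,2):0
t=2: a0@(0,0):0 a1@(2,2):0 a2@(4,3):0 a3@(1,2):0 a4@(0,2):0 a5@(0,3):0 a6@(2,0):0 a7@(3,2):0 a8@(4,2):0
t=3: (unchanged — steady state)

2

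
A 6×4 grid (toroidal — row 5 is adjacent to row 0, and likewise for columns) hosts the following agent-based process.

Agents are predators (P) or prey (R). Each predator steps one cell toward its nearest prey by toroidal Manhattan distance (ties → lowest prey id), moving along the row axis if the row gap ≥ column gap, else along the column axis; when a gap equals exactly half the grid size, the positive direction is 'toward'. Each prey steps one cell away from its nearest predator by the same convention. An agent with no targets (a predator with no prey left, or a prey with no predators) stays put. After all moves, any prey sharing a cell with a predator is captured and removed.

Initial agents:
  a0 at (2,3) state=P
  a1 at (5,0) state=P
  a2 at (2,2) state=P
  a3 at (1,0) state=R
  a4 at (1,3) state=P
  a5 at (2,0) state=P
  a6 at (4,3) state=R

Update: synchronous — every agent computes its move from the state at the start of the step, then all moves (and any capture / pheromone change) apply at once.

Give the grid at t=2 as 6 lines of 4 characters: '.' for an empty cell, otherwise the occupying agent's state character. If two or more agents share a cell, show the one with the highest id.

....
PPR.
P...
....
...R
....

t=1: a0@(1,3):P a1@(0,0):P a2@(2,3):P a3@(1,1):R a4@(1,0):P a5@(1,0):P a6@(5,3):R
t=2: a0@(1,0):P a1@(1,0):P a2@(2,0):P a3@(1,2):R a4@(1,1):P a5@(1,1):P a6@(4,3):R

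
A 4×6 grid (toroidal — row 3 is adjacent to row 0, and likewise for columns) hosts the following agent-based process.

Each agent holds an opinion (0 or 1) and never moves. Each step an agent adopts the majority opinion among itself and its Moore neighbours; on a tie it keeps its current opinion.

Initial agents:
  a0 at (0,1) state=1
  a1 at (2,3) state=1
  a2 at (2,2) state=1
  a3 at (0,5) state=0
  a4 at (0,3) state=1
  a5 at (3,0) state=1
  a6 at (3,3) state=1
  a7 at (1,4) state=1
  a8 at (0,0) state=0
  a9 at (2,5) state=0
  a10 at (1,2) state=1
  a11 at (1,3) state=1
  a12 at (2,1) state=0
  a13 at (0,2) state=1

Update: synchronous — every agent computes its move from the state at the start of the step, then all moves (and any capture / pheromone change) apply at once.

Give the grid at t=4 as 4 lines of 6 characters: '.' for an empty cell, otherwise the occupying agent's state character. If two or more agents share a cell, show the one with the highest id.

0111.0
..111.
.111.1
0..1..

t=1: a0@(0,1):1 a1@(2,3):1 a2@(2,2):1 a3@(0,5):0 a4@(0,3):1 a5@(3,0):0 a6@(3,3):1 a7@(1,4):1 a8@(0,0):0 a9@(2,5):1 a10@(1,2):1 a11@(1,3):1 a12@(2,1):1 a13@(0,2):1
t=2: (unchanged — steady state)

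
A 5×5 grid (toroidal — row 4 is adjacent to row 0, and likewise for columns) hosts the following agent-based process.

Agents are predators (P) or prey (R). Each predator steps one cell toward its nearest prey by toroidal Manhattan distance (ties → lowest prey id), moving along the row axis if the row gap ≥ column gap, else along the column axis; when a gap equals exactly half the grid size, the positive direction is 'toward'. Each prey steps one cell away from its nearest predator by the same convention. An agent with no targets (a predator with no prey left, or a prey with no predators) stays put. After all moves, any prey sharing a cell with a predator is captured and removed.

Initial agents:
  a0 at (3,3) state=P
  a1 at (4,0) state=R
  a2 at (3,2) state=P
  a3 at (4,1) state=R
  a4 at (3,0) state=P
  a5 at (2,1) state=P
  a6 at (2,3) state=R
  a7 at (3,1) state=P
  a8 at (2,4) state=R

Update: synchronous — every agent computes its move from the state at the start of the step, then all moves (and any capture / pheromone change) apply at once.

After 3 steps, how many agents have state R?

t=1: a0@(2,3):P a1@(0,0):R a2@(4,2):P a3@(0,1):R a4@(4,0):P a5@(3,1):P a6@(1,3):R a7@(4,1):P a8@(1,4):R
t=2: a0@(1,3):P a1@(1,0):R a2@(0,2):P a3@(1,1):R a4@(0,0):P a5@(4,1):P a6@(0,3):R a7@(0,1):P a8@(0,4):R
t=3: a0@(0,3):P a1@(2,0):R a2@(0,3):P a3@(2,1):R a4@(1,0):P a5@(0,1):P a6@(4,3):R a7@(1,1):P

3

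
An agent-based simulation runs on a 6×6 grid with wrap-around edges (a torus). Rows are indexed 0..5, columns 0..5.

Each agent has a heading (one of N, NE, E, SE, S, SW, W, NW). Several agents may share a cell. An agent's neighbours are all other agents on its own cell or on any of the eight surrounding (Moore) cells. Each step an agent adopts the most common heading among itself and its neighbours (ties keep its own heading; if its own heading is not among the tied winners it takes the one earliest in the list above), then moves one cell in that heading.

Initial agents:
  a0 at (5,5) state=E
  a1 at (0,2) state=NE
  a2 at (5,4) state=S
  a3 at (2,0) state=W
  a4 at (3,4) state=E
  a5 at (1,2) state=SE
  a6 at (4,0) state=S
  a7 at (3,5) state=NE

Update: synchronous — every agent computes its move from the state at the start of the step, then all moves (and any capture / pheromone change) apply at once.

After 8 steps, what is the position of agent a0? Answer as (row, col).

(1, 5)

t=1: a0@(0,5):S a1@(5,3):NE a2@(0,4):S a3@(2,5):W a4@(3,5):E a5@(2,3):SE a6@(5,0):S a7@(2,0):NE
t=2: a0@(1,5):S a1@(4,4):NE a2@(1,4):S a3@(2,4):W a4@(3,0):E a5@(3,4):SE a6@(0,0):S a7@(1,1):NE
t=3: a0@(2,5):S a1@(3,5):NE a2@(2,4):S a3@(3,4):S a4@(3,1):E a5@(4,5):SE a6@(1,0):S a7@(0,2):NE
t=4: a0@(3,5):S a1@(4,5):S a2@(3,4):S a3@(4,4):S a4@(3,2):E a5@(5,0):SE a6@(2,0):S a7@(5,3):NE
t=5: a0@(4,5):S a1@(5,5):S a2@(4,4):S a3@(5,4):S a4@(3,3):E a5@(0,1):SE a6@(3,0):S a7@(4,4):NE
t=6: a0@(5,5):S a1@(0,5):S a2@(5,4):S a3@(0,4):S a4@(3,4):E a5@(1,2):SE a6@(4,0):S a7@(5,4):S
t=7: a0@(0,5):S a1@(1,5):S a2@(0,4):S a3@(1,4):S a4@(3,5):E a5@(2,3):SE a6@(5,0):S a7@(0,4):S
t=8: a0@(1,5):S a1@(2,5):S a2@(1,4):S a3@(2,4):S a4@(3,0):E a5@(3,4):SE a6@(0,0):S a7@(1,4):S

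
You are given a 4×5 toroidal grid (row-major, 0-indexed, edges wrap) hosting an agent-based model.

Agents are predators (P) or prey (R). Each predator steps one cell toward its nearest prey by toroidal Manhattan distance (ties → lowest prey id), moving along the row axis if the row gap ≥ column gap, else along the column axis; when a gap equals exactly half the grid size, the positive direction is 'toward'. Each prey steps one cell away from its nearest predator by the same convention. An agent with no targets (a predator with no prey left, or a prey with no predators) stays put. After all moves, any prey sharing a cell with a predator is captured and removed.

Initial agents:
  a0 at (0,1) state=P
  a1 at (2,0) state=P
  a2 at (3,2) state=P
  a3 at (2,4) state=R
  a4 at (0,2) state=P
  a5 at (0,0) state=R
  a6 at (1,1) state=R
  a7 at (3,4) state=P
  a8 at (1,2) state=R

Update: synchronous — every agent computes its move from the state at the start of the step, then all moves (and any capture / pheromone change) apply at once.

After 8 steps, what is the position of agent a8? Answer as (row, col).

(0, 2)

t=1: a0@(0,0):P a1@(2,4):P a2@(0,2):P a3@(2,3):R a4@(1,2):P a5@(0,4):R a6@(2,1):R a7@(2,4):P a8@(2,2):R
t=2: a0@(0,4):P a1@(2,3):P a2@(0,3):P a4@(2,2):P a7@(2,3):P a8@(3,2):R
t=3: a0@(0,3):P a1@(3,3):P a2@(3,3):P a4@(3,2):P a7@(3,3):P a8@(0,2):R
t=4: a0@(0,2):P a1@(0,3):P a2@(0,3):P a4@(0,2):P a7@(0,3):P a8@(0,1):R
t=5: a0@(0,1):P a1@(0,2):P a2@(0,2):P a4@(0,1):P a7@(0,2):P a8@(0,0):R
t=6: a0@(0,0):P a1@(0,1):P a2@(0,1):P a4@(0,0):P a7@(0,1):P a8@(0,4):R
t=7: a0@(0,4):P a1@(0,0):P a2@(0,0):P a4@(0,4):P a7@(0,0):P a8@(0,3):R
t=8: a0@(0,3):P a1@(0,4):P a2@(0,4):P a4@(0,3):P a7@(0,4):P a8@(0,2):R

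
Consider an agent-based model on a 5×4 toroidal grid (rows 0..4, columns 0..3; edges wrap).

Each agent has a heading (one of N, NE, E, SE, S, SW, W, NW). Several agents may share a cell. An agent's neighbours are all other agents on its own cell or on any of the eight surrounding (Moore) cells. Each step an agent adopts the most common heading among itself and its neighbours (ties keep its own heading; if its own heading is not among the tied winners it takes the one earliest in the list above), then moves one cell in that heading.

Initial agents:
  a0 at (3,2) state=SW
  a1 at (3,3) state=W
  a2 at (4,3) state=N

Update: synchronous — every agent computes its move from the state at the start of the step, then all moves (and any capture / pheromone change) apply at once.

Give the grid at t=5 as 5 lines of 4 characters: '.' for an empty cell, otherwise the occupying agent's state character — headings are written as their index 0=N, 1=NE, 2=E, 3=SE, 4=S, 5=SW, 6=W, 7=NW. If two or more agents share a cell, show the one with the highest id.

....
....
....
.56.
...0

t=1: a0@(4,1):SW a1@(3,2):W a2@(3,3):N
t=2: a0@(0,0):SW a1@(3,1):W a2@(2,3):N
t=3: a0@(1,3):SW a1@(3,0):W a2@(1,3):N
t=4: a0@(2,2):SW a1@(3,3):W a2@(0,3):N
t=5: a0@(3,1):SW a1@(3,2):W a2@(4,3):N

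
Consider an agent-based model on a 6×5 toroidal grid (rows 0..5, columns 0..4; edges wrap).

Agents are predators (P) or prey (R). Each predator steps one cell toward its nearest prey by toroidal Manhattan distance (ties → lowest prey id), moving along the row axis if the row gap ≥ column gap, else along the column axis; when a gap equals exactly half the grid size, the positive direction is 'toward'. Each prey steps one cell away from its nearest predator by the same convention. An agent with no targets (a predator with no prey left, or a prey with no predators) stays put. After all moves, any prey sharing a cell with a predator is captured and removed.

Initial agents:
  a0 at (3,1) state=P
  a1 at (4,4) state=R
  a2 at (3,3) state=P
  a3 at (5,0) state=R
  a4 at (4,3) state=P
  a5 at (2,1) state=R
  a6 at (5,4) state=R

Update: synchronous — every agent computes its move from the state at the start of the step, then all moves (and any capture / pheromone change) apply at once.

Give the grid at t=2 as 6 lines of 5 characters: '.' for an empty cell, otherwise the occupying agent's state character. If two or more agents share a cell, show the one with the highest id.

.R...
.P..R
.....
.....
PR..P
R....

t=1: a0@(2,1):P a1@(4,0):R a2@(4,3):P a3@(0,0):R a4@(4,4):P a5@(1,1):R a6@(0,4):R
t=2: a0@(1,1):P a1@(4,1):R a2@(4,4):P a3@(5,0):R a4@(4,0):P a5@(0,1):R a6@(1,4):R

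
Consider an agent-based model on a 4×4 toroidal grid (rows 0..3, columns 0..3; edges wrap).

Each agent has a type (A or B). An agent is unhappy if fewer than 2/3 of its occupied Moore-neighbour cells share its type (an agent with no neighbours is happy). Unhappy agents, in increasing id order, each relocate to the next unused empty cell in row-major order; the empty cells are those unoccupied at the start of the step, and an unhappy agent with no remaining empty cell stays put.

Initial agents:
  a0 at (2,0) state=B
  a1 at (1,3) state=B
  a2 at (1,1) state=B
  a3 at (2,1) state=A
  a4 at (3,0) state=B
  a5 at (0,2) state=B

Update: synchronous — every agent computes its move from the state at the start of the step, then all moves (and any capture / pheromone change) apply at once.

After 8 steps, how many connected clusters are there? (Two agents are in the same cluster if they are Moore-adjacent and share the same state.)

t=1: a0@(2,0):B a1@(1,3):B a2@(1,1):B a3@(0,0):A a4@(0,1):B a5@(0,2):B
t=2: a0@(2,0):B a1@(1,3):B a2@(1,1):B a3@(0,3):A a4@(0,1):B a5@(0,2):B
t=3: a0@(2,0):B a1@(1,3):B a2@(1,1):B a3@(0,0):A a4@(0,1):B a5@(0,2):B
t=4: a0@(2,0):B a1@(1,3):B a2@(1,1):B a3@(0,3):A a4@(0,1):B a5@(0,2):B
t=5: a0@(2,0):B a1@(1,3):B a2@(1,1):B a3@(0,0):A a4@(0,1):B a5@(0,2):B
t=6: a0@(2,0):B a1@(1,3):B a2@(1,1):B a3@(0,3):A a4@(0,1):B a5@(0,2):B
t=7: a0@(2,0):B a1@(1,3):B a2@(1,1):B a3@(0,0):A a4@(0,1):B a5@(0,2):B
t=8: a0@(2,0):B a1@(1,3):B a2@(1,1):B a3@(0,3):A a4@(0,1):B a5@(0,2):B

2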